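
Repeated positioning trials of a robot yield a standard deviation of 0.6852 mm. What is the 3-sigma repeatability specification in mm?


repeatability = 3*sigma = 3*0.6852 = 2.0556

2.0556 mm


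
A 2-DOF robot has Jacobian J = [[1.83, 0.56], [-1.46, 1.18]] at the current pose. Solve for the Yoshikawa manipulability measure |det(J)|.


det(J) = 1.83*1.18 - (0.56)*(-1.46) = 2.9770
|det(J)| = 2.9770

2.9770


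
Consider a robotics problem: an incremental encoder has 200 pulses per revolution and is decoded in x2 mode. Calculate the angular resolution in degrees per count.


resolution = 360 / (PPR * 2) = 360 / 400 = 0.9000

0.9000 degrees


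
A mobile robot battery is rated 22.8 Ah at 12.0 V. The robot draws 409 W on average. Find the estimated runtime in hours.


E = 22.8*12.0 = 273.6000 Wh
t = E/P = 273.6000/409 = 0.6689

0.6689 hours


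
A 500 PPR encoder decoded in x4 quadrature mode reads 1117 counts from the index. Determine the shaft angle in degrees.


angle = counts * 360 / (PPR*4) = 1117 * 360 / 2000 = 201.0600

201.0600 degrees


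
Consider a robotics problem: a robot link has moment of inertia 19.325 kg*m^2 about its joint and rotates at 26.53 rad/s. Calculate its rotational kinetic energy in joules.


KE = (1/2)*I*omega^2 = 0.5*19.325*26.53^2 = 6800.8627

6800.8627 J


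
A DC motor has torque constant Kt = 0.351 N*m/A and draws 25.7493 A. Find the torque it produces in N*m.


tau = Kt * I = 0.351*25.7493 = 9.0380

9.0380 N*m


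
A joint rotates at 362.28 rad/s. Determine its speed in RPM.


RPM = 362.28 * 60/(2*pi) = 3459.5192

3459.5192 RPM


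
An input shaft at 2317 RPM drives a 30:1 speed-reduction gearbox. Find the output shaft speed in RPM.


omega_out = omega_in / N = 2317 / 30 = 77.2333

77.2333 RPM


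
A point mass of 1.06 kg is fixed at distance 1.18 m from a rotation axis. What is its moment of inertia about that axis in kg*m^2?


I = m*r^2 = 1.06*1.18^2 = 1.4759

1.4759 kg*m^2


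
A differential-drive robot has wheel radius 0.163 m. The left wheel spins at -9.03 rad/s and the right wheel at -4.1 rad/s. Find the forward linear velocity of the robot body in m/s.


v = r*(wR + wL)/2 = 0.163*(-4.1 + -9.03)/2 = -1.0701

-1.0701 m/s


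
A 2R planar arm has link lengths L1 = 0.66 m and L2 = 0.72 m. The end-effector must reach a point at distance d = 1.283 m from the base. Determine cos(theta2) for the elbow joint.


cos(th2) = (d^2 - L1^2 - L2^2)/(2*L1*L2) = (1.283^2 - 0.66^2 - 0.72^2)/(2*0.66*0.72) = 0.7282

0.7282


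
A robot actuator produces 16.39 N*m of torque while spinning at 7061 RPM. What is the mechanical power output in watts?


omega = 7061 * 2*pi/60 = 739.426191 rad/s
P = tau * omega = 16.39 * 739.426191 = 12119.1953

12119.1953 W


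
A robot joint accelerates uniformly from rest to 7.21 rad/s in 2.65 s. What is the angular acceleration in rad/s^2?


alpha = delta_omega / t = 7.21 / 2.65 = 2.7208

2.7208 rad/s^2


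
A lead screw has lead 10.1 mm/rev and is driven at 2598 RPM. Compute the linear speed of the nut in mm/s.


v = lead * (RPM/60) = 10.1*2598/60 = 437.3300

437.3300 mm/s


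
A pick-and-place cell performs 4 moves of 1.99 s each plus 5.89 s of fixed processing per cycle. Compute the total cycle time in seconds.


T = 4*1.99 + 5.89 = 13.8500

13.8500 s


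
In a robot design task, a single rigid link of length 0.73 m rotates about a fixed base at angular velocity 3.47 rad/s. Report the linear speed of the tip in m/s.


v = L*omega = 0.73 * 3.47 = 2.5331

2.5331 m/s


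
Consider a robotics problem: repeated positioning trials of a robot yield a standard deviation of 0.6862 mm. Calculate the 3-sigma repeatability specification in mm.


repeatability = 3*sigma = 3*0.6862 = 2.0586

2.0586 mm


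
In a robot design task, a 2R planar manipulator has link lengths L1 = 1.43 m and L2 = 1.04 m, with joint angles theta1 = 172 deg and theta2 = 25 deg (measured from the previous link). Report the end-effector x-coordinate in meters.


x = L1*cos(th1) + L2*cos(th1+th2) = 1.43*cos(172 deg) + 1.04*cos(197 deg) = -2.4106

-2.4106 m


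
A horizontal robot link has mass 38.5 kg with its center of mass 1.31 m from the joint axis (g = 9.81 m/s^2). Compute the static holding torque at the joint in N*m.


tau = m*g*L = 38.5 * 9.81 * 1.31 = 494.7674

494.7674 N*m


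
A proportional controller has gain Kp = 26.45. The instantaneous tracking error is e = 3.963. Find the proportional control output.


u_P = Kp * e = 26.45 * 3.963 = 104.8213

104.8213


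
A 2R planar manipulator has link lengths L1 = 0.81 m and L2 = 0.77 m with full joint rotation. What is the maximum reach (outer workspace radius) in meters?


r_max = L1 + L2 = 0.81 + 0.77 = 1.5800

1.5800 m


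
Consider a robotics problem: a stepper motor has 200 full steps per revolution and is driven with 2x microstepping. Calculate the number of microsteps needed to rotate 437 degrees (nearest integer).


step_size = 360/(200*2) = 360/400 = 0.900000 deg
n = 437/(360/400) = 437*400/360 = 485.5556 -> 486

486 steps


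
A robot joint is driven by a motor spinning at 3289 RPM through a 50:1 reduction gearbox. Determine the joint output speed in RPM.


omega_joint = omega_motor / N = 3289 / 50 = 65.7800

65.7800 RPM


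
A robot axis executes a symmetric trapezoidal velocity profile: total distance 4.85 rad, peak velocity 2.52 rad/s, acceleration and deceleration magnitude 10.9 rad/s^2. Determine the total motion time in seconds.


t_acc = v/a = 2.52/10.9 = 0.231193 s
d_acc = v^2/(2a) = 0.291303 rad (each ramp)
d_cruise = 4.85 - 2*0.291303 = 4.267394 rad
t_cruise = 4.267394/2.52 = 1.693410 s
t_total = 2*0.231193 + 1.693410 = 2.1558

2.1558 s


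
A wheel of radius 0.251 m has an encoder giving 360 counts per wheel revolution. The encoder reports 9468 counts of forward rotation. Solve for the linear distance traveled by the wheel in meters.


revs = 9468/360 = 26.300000
d = revs * 2*pi*r = 26.300000 * 2*pi*0.251 = 41.4772

41.4772 m


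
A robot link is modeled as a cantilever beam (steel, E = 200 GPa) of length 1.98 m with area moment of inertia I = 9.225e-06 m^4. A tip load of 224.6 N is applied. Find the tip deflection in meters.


delta = F*L^3/(3*E*I) = 224.6*1.98^3/(3*2.000e+11*9.225e-06)
      = 1743.4332432/5535000 = 3.1498e-04

3.1498e-04 m


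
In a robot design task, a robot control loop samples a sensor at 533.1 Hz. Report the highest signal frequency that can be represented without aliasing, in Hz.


f_max = f_s/2 = 533.1/2 = 266.5500

266.5500 Hz


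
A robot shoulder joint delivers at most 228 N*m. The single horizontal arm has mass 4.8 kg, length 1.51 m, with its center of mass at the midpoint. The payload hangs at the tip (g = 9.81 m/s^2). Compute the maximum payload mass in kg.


tau_arm = m_arm*g*(L/2) = 4.8*9.81*1.51/2 = 35.5514 N*m
tau_payload = tau_max - tau_arm = 228 - 35.5514 = 192.4486
m_payload = tau_payload / (g*L) = 192.4486 / (9.81*1.51) = 12.9918

12.9918 kg


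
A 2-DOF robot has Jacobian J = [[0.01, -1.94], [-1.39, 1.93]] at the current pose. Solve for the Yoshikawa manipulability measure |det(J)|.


det(J) = 0.01*1.93 - (-1.94)*(-1.39) = -2.6773
|det(J)| = 2.6773

2.6773


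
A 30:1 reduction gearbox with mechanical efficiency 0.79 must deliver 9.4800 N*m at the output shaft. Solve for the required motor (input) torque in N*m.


tau_in = tau_out / (N * eta) = 9.4800 / (30 * 0.79) = 0.4000

0.4000 N*m


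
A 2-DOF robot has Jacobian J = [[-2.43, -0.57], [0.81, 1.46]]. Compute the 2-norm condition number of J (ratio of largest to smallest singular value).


JJ^T eigenvalues: trace(JJ^T) = 9.0175, det(JJ^T) = det(J)^2 = 9.52401321
s_max^2 = (9.0175 + sqrt(43.21925341))/2 = 7.79581759
s_min^2 = (9.0175 - sqrt(43.21925341))/2 = 1.22168241
kappa = s_max/s_min = sqrt(7.79581759/1.22168241) = 2.5261

2.5261


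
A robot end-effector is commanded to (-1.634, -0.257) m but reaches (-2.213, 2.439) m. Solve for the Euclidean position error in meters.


dx = -2.213 - (-1.634) = -0.5790, dy = 2.439 - (-0.257) = 2.6960
err = sqrt(0.335241 + 7.268416) = 2.7575

2.7575 m


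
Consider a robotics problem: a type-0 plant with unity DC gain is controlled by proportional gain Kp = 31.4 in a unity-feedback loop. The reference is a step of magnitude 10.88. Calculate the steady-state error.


e_ss = R/(1 + Kp) = 10.88/(1 + 31.4) = 10.88/32.4000 = 0.3358

0.3358


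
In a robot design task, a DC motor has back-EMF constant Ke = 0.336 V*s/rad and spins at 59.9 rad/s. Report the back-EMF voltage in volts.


V_emf = Ke * omega = 0.336*59.9 = 20.1264

20.1264 V


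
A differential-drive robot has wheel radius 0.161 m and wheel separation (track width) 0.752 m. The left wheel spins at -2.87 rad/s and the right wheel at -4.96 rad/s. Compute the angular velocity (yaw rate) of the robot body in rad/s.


omega = r*(wR - wL)/L = 0.161*(-4.96 - (-2.87))/0.752 = -0.4475

-0.4475 rad/s


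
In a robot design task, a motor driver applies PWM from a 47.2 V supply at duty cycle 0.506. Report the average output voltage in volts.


V_avg = V_supply * D = 47.2*0.506 = 23.8832

23.8832 V


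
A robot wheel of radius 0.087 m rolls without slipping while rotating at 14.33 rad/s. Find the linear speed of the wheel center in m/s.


v = omega * r = 14.33 * 0.087 = 1.2467

1.2467 m/s


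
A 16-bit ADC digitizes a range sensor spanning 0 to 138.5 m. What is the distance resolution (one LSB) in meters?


res = range / 2^n = 138.5/2^16 = 138.5/65536 = 0.0021

0.0021 m


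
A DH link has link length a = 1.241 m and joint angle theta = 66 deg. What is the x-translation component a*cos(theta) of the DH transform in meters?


a*cos(theta) = 1.241*cos(66 deg) = 0.5048

0.5048 m


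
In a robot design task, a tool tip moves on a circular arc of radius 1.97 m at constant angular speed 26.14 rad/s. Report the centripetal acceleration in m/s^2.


a_c = omega^2 * r = 26.14^2 * 1.97 = 1346.1002

1346.1002 m/s^2


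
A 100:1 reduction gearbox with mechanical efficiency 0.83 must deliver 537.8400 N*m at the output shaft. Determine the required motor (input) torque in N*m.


tau_in = tau_out / (N * eta) = 537.8400 / (100 * 0.83) = 6.4800

6.4800 N*m


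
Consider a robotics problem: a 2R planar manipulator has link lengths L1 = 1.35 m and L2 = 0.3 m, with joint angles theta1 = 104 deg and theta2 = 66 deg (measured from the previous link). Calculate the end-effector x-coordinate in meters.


x = L1*cos(th1) + L2*cos(th1+th2) = 1.35*cos(104 deg) + 0.3*cos(170 deg) = -0.6220

-0.6220 m


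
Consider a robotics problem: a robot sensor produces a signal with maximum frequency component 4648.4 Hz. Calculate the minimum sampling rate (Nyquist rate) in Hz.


f_s,min = 2*f_max = 2*4648.4 = 9296.8000

9296.8000 Hz


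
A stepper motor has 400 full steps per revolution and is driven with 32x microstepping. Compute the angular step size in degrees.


step = 360/(400*32) = 360/12800 = 0.0281

0.0281 degrees


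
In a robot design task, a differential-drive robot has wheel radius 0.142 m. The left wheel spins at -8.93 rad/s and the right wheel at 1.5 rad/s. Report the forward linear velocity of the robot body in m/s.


v = r*(wR + wL)/2 = 0.142*(1.5 + -8.93)/2 = -0.5275

-0.5275 m/s


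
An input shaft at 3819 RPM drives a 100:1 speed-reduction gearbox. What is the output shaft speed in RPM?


omega_out = omega_in / N = 3819 / 100 = 38.1900

38.1900 RPM


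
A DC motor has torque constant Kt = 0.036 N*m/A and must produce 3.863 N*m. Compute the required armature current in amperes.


I = tau / Kt = 3.863/0.036 = 107.3056

107.3056 A


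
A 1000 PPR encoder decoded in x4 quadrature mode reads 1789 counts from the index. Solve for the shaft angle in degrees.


angle = counts * 360 / (PPR*4) = 1789 * 360 / 4000 = 161.0100

161.0100 degrees


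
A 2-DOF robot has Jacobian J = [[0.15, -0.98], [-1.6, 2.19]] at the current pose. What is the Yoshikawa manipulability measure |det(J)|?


det(J) = 0.15*2.19 - (-0.98)*(-1.6) = -1.2395
|det(J)| = 1.2395

1.2395


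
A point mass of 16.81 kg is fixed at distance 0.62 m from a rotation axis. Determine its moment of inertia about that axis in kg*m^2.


I = m*r^2 = 16.81*0.62^2 = 6.4618

6.4618 kg*m^2


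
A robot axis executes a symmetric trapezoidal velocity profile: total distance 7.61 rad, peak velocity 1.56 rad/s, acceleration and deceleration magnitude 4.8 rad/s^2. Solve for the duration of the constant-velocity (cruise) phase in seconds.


t_acc = v/a = 0.325000 s, d_acc = v^2/(2a) = 0.253500 rad each
d_cruise = 7.61 - 2*0.253500 = 7.103000 rad
t_cruise = d_cruise/v = 7.103000/1.56 = 4.5532

4.5532 s


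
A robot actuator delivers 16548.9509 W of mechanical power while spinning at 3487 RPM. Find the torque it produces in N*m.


omega = 3487 * 2*pi/60 = 365.157786 rad/s
tau = P / omega = 16548.9509 / 365.157786 = 45.3200

45.3200 N*m


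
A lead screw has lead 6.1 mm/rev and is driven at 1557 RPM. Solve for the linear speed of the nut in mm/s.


v = lead * (RPM/60) = 6.1*1557/60 = 158.2950

158.2950 mm/s


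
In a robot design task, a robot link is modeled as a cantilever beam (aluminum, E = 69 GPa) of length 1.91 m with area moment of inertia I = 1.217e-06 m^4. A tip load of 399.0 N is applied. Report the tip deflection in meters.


delta = F*L^3/(3*E*I) = 399.0*1.91^3/(3*6.900e+10*1.217e-06)
      = 2780.180529/251919 = 0.0110

0.0110 m


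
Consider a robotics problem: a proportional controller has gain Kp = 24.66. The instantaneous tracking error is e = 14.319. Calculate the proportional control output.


u_P = Kp * e = 24.66 * 14.319 = 353.1065

353.1065


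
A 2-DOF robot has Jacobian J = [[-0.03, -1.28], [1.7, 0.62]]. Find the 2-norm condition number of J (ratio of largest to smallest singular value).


JJ^T eigenvalues: trace(JJ^T) = 4.9137, det(JJ^T) = det(J)^2 = 4.65437476
s_max^2 = (4.9137 + sqrt(5.52694865))/2 = 3.63232317
s_min^2 = (4.9137 - sqrt(5.52694865))/2 = 1.28137683
kappa = s_max/s_min = sqrt(3.63232317/1.28137683) = 1.6837

1.6837


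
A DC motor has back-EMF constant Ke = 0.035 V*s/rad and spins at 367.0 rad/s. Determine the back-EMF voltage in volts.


V_emf = Ke * omega = 0.035*367.0 = 12.8450

12.8450 V


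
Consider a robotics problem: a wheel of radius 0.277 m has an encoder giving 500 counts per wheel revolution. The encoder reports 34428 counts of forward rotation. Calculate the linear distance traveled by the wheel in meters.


revs = 34428/500 = 68.856000
d = revs * 2*pi*r = 68.856000 * 2*pi*0.277 = 119.8399

119.8399 m


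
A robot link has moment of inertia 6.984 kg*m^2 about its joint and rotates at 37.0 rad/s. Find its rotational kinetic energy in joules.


KE = (1/2)*I*omega^2 = 0.5*6.984*37.0^2 = 4780.5480

4780.5480 J


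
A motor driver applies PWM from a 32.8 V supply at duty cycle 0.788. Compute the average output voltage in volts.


V_avg = V_supply * D = 32.8*0.788 = 25.8464

25.8464 V


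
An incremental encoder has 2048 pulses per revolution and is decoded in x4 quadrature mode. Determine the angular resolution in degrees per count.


resolution = 360 / (PPR * 4) = 360 / 8192 = 0.0439

0.0439 degrees


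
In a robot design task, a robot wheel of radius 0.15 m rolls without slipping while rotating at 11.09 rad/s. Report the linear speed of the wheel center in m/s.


v = omega * r = 11.09 * 0.15 = 1.6635

1.6635 m/s


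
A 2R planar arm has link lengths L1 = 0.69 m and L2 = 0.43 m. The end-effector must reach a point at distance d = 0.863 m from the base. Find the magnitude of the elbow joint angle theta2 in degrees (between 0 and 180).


cos(th2) = (d^2 - L1^2 - L2^2)/(2*L1*L2) = (0.863^2 - 0.69^2 - 0.43^2)/(2*0.69*0.43) = 0.14116785
th2 = acos(0.14116785) = 81.8846 deg

81.8846 degrees


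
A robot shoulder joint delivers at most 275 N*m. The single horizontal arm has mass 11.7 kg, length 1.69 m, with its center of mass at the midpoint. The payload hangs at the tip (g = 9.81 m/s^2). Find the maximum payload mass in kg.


tau_arm = m_arm*g*(L/2) = 11.7*9.81*1.69/2 = 96.9866 N*m
tau_payload = tau_max - tau_arm = 275 - 96.9866 = 178.0134
m_payload = tau_payload / (g*L) = 178.0134 / (9.81*1.69) = 10.7373

10.7373 kg


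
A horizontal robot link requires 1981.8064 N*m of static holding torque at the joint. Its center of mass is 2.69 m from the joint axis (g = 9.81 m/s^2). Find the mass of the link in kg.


m = tau / (g*L) = 1981.8064 / (9.81 * 2.69) = 75.1000

75.1000 kg


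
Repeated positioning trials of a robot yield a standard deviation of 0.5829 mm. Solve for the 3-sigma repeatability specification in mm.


repeatability = 3*sigma = 3*0.5829 = 1.7487

1.7487 mm


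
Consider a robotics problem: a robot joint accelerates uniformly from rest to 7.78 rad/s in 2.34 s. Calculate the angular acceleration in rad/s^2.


alpha = delta_omega / t = 7.78 / 2.34 = 3.3248

3.3248 rad/s^2


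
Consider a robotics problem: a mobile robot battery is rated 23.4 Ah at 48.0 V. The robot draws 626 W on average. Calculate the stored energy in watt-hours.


E = capacity * V = 23.4*48.0 = 1123.2000

1123.2000 Wh


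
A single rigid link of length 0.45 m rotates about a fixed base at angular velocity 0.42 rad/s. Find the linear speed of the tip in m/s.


v = L*omega = 0.45 * 0.42 = 0.1890

0.1890 m/s


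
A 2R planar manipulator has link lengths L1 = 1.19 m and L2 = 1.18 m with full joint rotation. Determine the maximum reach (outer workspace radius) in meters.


r_max = L1 + L2 = 1.19 + 1.18 = 2.3700

2.3700 m


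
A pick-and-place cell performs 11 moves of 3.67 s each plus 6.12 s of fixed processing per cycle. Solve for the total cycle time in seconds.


T = 11*3.67 + 6.12 = 46.4900

46.4900 s


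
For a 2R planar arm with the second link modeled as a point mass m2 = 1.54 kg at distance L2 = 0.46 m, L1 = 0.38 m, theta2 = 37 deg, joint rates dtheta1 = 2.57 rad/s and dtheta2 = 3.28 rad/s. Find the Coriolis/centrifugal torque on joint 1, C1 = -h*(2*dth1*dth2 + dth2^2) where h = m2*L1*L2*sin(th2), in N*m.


h = m2*L1*L2*sin(th2) = 1.54*0.38*0.46*sin(37 deg) = 0.162004
C1 = -h*(2*2.57*3.28 + 3.28^2) = -0.162004*27.6176 = -4.4742

-4.4742 N*m


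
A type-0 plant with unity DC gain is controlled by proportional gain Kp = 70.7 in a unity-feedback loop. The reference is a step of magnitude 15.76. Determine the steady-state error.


e_ss = R/(1 + Kp) = 15.76/(1 + 70.7) = 15.76/71.7000 = 0.2198

0.2198


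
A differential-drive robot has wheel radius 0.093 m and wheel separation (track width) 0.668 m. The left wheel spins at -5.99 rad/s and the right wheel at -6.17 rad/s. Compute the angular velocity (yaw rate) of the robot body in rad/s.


omega = r*(wR - wL)/L = 0.093*(-6.17 - (-5.99))/0.668 = -0.0251

-0.0251 rad/s


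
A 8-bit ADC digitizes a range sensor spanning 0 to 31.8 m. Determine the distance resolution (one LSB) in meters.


res = range / 2^n = 31.8/2^8 = 31.8/256 = 0.1242

0.1242 m


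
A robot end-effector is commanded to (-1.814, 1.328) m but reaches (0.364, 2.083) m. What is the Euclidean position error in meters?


dx = 0.364 - (-1.814) = 2.1780, dy = 2.083 - (1.328) = 0.7550
err = sqrt(4.743684 + 0.570025) = 2.3051

2.3051 m


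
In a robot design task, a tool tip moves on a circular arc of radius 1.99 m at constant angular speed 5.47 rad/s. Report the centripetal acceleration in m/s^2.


a_c = omega^2 * r = 5.47^2 * 1.99 = 59.5426

59.5426 m/s^2


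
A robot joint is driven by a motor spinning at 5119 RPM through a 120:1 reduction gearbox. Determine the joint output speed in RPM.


omega_joint = omega_motor / N = 5119 / 120 = 42.6583

42.6583 RPM


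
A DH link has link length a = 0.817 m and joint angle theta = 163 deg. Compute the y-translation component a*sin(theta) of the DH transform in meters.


a*sin(theta) = 0.817*sin(163 deg) = 0.2389

0.2389 m


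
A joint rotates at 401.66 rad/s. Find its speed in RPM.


RPM = 401.66 * 60/(2*pi) = 3835.5705

3835.5705 RPM


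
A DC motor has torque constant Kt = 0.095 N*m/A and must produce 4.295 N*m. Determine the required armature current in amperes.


I = tau / Kt = 4.295/0.095 = 45.2105

45.2105 A


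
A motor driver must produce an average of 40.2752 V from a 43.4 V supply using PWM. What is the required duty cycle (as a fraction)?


D = V_avg/V_supply = 40.2752/43.4 = 0.9280

0.9280


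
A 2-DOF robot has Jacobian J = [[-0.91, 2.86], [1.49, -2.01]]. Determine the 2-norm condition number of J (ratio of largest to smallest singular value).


JJ^T eigenvalues: trace(JJ^T) = 15.2679, det(JJ^T) = det(J)^2 = 5.91608329
s_max^2 = (15.2679 + sqrt(209.44443725))/2 = 14.87004766
s_min^2 = (15.2679 - sqrt(209.44443725))/2 = 0.39785234
kappa = s_max/s_min = sqrt(14.87004766/0.39785234) = 6.1136

6.1136


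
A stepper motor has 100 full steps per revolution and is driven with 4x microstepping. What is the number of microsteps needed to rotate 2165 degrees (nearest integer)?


step_size = 360/(100*4) = 360/400 = 0.900000 deg
n = 2165/(360/400) = 2165*400/360 = 2405.5556 -> 2406

2406 steps


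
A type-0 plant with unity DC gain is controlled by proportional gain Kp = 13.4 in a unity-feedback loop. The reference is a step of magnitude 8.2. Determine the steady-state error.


e_ss = R/(1 + Kp) = 8.2/(1 + 13.4) = 8.2/14.4000 = 0.5694

0.5694


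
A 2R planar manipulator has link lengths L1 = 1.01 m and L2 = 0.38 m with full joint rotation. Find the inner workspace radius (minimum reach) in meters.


r_min = |L1 - L2| = |1.01 - 0.38| = 0.6300

0.6300 m


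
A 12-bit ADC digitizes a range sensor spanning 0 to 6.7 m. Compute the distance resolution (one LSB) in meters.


res = range / 2^n = 6.7/2^12 = 6.7/4096 = 0.0016

0.0016 m


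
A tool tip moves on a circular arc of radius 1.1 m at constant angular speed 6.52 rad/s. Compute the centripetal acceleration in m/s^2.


a_c = omega^2 * r = 6.52^2 * 1.1 = 46.7614

46.7614 m/s^2


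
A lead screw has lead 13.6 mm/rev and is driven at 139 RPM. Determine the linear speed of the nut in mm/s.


v = lead * (RPM/60) = 13.6*139/60 = 31.5067

31.5067 mm/s


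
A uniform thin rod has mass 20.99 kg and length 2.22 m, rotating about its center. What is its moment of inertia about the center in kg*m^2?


I = (1/12)*m*L^2 = (1/12)*20.99*2.22^2 = 8.6206

8.6206 kg*m^2


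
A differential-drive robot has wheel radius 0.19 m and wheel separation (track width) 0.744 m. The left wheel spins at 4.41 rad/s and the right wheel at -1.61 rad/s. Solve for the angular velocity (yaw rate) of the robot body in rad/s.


omega = r*(wR - wL)/L = 0.19*(-1.61 - (4.41))/0.744 = -1.5374

-1.5374 rad/s


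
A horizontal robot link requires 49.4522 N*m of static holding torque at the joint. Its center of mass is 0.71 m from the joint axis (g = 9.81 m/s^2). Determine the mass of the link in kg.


m = tau / (g*L) = 49.4522 / (9.81 * 0.71) = 7.1000

7.1000 kg


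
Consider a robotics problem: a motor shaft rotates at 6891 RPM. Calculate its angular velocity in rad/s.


omega = 6891 * 2*pi/60 = 721.6238

721.6238 rad/s


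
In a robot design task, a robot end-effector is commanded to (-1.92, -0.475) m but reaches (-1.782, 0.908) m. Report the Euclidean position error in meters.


dx = -1.782 - (-1.92) = 0.1380, dy = 0.908 - (-0.475) = 1.3830
err = sqrt(0.019044 + 1.912689) = 1.3899

1.3899 m


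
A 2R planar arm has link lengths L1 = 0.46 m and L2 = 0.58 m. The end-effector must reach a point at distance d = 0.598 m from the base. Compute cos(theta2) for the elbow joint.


cos(th2) = (d^2 - L1^2 - L2^2)/(2*L1*L2) = (0.598^2 - 0.46^2 - 0.58^2)/(2*0.46*0.58) = -0.3568

-0.3568


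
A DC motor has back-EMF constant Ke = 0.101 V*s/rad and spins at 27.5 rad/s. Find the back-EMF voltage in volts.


V_emf = Ke * omega = 0.101*27.5 = 2.7775

2.7775 V


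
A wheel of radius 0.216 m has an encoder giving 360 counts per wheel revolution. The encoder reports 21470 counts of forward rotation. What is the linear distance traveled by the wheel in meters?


revs = 21470/360 = 59.638889
d = revs * 2*pi*r = 59.638889 * 2*pi*0.216 = 80.9400

80.9400 m


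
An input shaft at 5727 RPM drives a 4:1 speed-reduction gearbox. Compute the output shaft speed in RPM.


omega_out = omega_in / N = 5727 / 4 = 1431.7500

1431.7500 RPM


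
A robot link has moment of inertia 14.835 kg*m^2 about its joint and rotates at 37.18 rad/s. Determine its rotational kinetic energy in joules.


KE = (1/2)*I*omega^2 = 0.5*14.835*37.18^2 = 10253.5989

10253.5989 J


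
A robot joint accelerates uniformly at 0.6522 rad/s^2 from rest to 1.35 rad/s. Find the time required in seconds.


t = delta_omega / alpha = 1.35 / 0.6522 = 2.0699

2.0699 s


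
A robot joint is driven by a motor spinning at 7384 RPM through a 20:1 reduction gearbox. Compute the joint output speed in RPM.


omega_joint = omega_motor / N = 7384 / 20 = 369.2000

369.2000 RPM


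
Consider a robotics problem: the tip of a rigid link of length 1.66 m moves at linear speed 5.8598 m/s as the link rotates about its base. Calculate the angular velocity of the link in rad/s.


omega = v / L = 5.8598 / 1.66 = 3.5300

3.5300 rad/s


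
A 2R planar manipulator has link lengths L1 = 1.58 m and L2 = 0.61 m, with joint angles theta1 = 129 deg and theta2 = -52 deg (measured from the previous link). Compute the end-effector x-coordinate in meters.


x = L1*cos(th1) + L2*cos(th1+th2) = 1.58*cos(129 deg) + 0.61*cos(77 deg) = -0.8571

-0.8571 m


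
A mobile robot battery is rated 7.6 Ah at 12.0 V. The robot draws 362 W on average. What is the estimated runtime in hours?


E = 7.6*12.0 = 91.2000 Wh
t = E/P = 91.2000/362 = 0.2519

0.2519 hours


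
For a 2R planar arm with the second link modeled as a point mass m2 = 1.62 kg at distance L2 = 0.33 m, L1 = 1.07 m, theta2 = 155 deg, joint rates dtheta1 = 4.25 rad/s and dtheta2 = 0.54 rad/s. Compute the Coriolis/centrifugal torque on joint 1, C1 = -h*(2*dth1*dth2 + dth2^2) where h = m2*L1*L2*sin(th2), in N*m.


h = m2*L1*L2*sin(th2) = 1.62*1.07*0.33*sin(155 deg) = 0.241747
C1 = -h*(2*4.25*0.54 + 0.54^2) = -0.241747*4.8816 = -1.1801

-1.1801 N*m


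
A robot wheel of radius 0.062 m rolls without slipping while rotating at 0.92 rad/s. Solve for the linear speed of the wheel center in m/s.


v = omega * r = 0.92 * 0.062 = 0.0570

0.0570 m/s


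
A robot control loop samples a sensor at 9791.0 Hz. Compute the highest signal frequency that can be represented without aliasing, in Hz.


f_max = f_s/2 = 9791.0/2 = 4895.5000

4895.5000 Hz


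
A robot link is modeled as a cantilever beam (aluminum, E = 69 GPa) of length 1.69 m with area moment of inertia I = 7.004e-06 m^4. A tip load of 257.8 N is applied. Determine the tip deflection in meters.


delta = F*L^3/(3*E*I) = 257.8*1.69^3/(3*6.900e+10*7.004e-06)
      = 1244.3513602/1449828 = 8.5828e-04

8.5828e-04 m


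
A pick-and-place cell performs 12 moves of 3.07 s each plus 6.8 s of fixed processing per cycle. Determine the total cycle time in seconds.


T = 12*3.07 + 6.8 = 43.6400

43.6400 s


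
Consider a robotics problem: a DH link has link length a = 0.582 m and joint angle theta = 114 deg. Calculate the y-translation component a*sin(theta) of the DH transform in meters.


a*sin(theta) = 0.582*sin(114 deg) = 0.5317

0.5317 m


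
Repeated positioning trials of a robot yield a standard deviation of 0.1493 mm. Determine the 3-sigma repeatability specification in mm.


repeatability = 3*sigma = 3*0.1493 = 0.4479

0.4479 mm


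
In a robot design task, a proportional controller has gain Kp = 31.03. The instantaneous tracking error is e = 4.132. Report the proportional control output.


u_P = Kp * e = 31.03 * 4.132 = 128.2160

128.2160


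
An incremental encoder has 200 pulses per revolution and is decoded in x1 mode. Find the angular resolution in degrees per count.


resolution = 360 / (PPR * 1) = 360 / 200 = 1.8000

1.8000 degrees


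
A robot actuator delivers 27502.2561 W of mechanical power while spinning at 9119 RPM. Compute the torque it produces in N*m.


omega = 9119 * 2*pi/60 = 954.939447 rad/s
tau = P / omega = 27502.2561 / 954.939447 = 28.8000

28.8000 N*m


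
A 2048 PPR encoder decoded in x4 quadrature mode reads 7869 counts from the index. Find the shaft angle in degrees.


angle = counts * 360 / (PPR*4) = 7869 * 360 / 8192 = 345.8057

345.8057 degrees


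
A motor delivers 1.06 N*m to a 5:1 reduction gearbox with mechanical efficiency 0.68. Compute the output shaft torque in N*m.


tau_out = tau_in * N * eta = 1.06 * 5 * 0.68 = 3.6040

3.6040 N*m


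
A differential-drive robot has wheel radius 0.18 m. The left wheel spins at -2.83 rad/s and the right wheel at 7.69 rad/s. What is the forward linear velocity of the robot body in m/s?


v = r*(wR + wL)/2 = 0.18*(7.69 + -2.83)/2 = 0.4374

0.4374 m/s


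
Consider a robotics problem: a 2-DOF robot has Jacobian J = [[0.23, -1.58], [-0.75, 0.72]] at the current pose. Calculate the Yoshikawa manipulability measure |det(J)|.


det(J) = 0.23*0.72 - (-1.58)*(-0.75) = -1.0194
|det(J)| = 1.0194

1.0194


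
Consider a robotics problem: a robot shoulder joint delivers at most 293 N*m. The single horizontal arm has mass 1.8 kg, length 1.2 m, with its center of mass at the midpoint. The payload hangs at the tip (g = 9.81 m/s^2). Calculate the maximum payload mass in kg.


tau_arm = m_arm*g*(L/2) = 1.8*9.81*1.2/2 = 10.5948 N*m
tau_payload = tau_max - tau_arm = 293 - 10.5948 = 282.4052
m_payload = tau_payload / (g*L) = 282.4052 / (9.81*1.2) = 23.9896

23.9896 kg


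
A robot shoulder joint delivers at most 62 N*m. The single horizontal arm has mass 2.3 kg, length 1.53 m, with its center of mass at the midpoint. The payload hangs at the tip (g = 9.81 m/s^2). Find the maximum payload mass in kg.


tau_arm = m_arm*g*(L/2) = 2.3*9.81*1.53/2 = 17.2607 N*m
tau_payload = tau_max - tau_arm = 62 - 17.2607 = 44.7393
m_payload = tau_payload / (g*L) = 44.7393 / (9.81*1.53) = 2.9808

2.9808 kg


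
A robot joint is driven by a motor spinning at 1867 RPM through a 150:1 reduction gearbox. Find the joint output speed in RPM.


omega_joint = omega_motor / N = 1867 / 150 = 12.4467

12.4467 RPM


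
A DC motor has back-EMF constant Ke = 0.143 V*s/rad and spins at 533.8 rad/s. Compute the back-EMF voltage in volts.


V_emf = Ke * omega = 0.143*533.8 = 76.3334

76.3334 V


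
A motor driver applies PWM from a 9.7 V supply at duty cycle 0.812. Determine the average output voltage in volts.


V_avg = V_supply * D = 9.7*0.812 = 7.8764

7.8764 V


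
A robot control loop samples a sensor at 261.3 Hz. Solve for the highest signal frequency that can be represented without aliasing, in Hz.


f_max = f_s/2 = 261.3/2 = 130.6500

130.6500 Hz


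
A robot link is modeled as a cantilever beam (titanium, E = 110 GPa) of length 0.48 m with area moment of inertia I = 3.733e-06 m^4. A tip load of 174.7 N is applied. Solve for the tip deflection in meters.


delta = F*L^3/(3*E*I) = 174.7*0.48^3/(3*1.100e+11*3.733e-06)
      = 19.3204224/1231890 = 1.5684e-05

1.5684e-05 m


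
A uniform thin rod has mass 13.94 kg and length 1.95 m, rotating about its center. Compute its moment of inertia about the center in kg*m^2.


I = (1/12)*m*L^2 = (1/12)*13.94*1.95^2 = 4.4172

4.4172 kg*m^2


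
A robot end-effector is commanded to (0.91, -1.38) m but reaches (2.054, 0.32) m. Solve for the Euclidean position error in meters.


dx = 2.054 - (0.91) = 1.1440, dy = 0.32 - (-1.38) = 1.7000
err = sqrt(1.308736 + 2.890000) = 2.0491

2.0491 m


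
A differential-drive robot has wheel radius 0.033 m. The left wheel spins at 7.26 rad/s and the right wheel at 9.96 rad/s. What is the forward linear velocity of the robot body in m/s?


v = r*(wR + wL)/2 = 0.033*(9.96 + 7.26)/2 = 0.2841

0.2841 m/s


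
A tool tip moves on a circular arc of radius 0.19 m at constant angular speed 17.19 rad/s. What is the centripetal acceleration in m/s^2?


a_c = omega^2 * r = 17.19^2 * 0.19 = 56.1443

56.1443 m/s^2


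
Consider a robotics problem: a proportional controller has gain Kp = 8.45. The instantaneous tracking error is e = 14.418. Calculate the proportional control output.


u_P = Kp * e = 8.45 * 14.418 = 121.8321

121.8321


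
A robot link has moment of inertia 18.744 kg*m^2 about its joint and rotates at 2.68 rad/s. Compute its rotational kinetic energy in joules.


KE = (1/2)*I*omega^2 = 0.5*18.744*2.68^2 = 67.3135

67.3135 J


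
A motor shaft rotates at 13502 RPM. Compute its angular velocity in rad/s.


omega = 13502 * 2*pi/60 = 1413.9261

1413.9261 rad/s


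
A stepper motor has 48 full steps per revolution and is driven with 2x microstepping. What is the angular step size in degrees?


step = 360/(48*2) = 360/96 = 3.7500

3.7500 degrees


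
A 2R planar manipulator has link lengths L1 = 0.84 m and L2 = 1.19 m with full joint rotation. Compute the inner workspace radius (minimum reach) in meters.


r_min = |L1 - L2| = |0.84 - 1.19| = 0.3500

0.3500 m


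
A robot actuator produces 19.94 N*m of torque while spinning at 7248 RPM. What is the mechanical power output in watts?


omega = 7248 * 2*pi/60 = 759.008785 rad/s
P = tau * omega = 19.94 * 759.008785 = 15134.6352

15134.6352 W


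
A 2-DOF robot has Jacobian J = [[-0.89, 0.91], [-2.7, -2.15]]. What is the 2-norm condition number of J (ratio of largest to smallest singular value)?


JJ^T eigenvalues: trace(JJ^T) = 13.5327, det(JJ^T) = det(J)^2 = 19.10127025
s_max^2 = (13.5327 + sqrt(106.72888829))/2 = 11.93183372
s_min^2 = (13.5327 - sqrt(106.72888829))/2 = 1.60086628
kappa = s_max/s_min = sqrt(11.93183372/1.60086628) = 2.7301

2.7301


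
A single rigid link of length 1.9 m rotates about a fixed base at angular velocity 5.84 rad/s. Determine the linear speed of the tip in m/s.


v = L*omega = 1.9 * 5.84 = 11.0960

11.0960 m/s


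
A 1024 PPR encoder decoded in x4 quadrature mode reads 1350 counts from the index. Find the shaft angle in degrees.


angle = counts * 360 / (PPR*4) = 1350 * 360 / 4096 = 118.6523

118.6523 degrees


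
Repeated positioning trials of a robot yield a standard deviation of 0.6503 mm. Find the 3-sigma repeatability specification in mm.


repeatability = 3*sigma = 3*0.6503 = 1.9509

1.9509 mm


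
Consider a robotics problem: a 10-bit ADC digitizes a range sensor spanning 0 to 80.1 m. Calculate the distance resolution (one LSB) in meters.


res = range / 2^n = 80.1/2^10 = 80.1/1024 = 0.0782

0.0782 m


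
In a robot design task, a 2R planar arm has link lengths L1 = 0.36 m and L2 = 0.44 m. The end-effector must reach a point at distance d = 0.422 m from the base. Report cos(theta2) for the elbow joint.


cos(th2) = (d^2 - L1^2 - L2^2)/(2*L1*L2) = (0.422^2 - 0.36^2 - 0.44^2)/(2*0.36*0.44) = -0.4581

-0.4581


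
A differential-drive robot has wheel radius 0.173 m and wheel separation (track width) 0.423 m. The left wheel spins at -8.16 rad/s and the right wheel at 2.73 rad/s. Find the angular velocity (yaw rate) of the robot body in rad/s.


omega = r*(wR - wL)/L = 0.173*(2.73 - (-8.16))/0.423 = 4.4538

4.4538 rad/s


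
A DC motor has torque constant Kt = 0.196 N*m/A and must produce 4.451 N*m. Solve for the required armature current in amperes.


I = tau / Kt = 4.451/0.196 = 22.7092

22.7092 A


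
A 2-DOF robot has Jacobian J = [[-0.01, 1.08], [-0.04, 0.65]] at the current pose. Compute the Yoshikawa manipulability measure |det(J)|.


det(J) = -0.01*0.65 - (1.08)*(-0.04) = 0.0367
|det(J)| = 0.0367

0.0367


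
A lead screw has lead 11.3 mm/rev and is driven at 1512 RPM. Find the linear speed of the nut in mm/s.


v = lead * (RPM/60) = 11.3*1512/60 = 284.7600

284.7600 mm/s


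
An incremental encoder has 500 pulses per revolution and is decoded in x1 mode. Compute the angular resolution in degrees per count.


resolution = 360 / (PPR * 1) = 360 / 500 = 0.7200

0.7200 degrees


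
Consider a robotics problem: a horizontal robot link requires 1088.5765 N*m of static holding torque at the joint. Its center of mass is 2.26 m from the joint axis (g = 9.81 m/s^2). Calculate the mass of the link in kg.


m = tau / (g*L) = 1088.5765 / (9.81 * 2.26) = 49.1000

49.1000 kg


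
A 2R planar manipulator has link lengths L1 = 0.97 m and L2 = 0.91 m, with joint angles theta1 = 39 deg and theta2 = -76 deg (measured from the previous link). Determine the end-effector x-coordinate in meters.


x = L1*cos(th1) + L2*cos(th1+th2) = 0.97*cos(39 deg) + 0.91*cos(-37 deg) = 1.4806

1.4806 m


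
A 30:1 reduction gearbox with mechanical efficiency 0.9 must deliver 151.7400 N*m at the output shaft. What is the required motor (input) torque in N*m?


tau_in = tau_out / (N * eta) = 151.7400 / (30 * 0.9) = 5.6200

5.6200 N*m


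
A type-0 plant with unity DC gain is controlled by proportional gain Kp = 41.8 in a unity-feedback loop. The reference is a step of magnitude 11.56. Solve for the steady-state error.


e_ss = R/(1 + Kp) = 11.56/(1 + 41.8) = 11.56/42.8000 = 0.2701

0.2701


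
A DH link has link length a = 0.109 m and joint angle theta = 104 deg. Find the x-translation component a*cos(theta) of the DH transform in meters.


a*cos(theta) = 0.109*cos(104 deg) = -0.0264

-0.0264 m


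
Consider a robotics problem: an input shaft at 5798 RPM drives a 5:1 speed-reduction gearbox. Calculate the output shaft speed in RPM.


omega_out = omega_in / N = 5798 / 5 = 1159.6000

1159.6000 RPM


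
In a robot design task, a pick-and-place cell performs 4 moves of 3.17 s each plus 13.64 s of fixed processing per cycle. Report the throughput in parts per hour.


T_cycle = 4*3.17 + 13.64 = 26.3200 s
rate = 3600/T = 136.7781

136.7781 parts/hour


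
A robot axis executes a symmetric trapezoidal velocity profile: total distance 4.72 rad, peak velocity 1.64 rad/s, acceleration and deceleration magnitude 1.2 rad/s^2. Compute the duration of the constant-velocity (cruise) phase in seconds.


t_acc = v/a = 1.366667 s, d_acc = v^2/(2a) = 1.120667 rad each
d_cruise = 4.72 - 2*1.120667 = 2.478666 rad
t_cruise = d_cruise/v = 2.478666/1.64 = 1.5114

1.5114 s


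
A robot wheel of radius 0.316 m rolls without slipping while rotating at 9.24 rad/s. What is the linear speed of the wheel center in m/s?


v = omega * r = 9.24 * 0.316 = 2.9198

2.9198 m/s


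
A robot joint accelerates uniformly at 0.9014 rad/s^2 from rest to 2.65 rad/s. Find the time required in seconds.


t = delta_omega / alpha = 2.65 / 0.9014 = 2.9399

2.9399 s


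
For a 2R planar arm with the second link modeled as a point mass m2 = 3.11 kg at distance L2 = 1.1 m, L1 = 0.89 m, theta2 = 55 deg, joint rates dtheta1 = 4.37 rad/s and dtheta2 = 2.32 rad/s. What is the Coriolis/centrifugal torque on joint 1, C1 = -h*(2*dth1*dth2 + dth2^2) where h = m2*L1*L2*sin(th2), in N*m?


h = m2*L1*L2*sin(th2) = 3.11*0.89*1.1*sin(55 deg) = 2.494064
C1 = -h*(2*4.37*2.32 + 2.32^2) = -2.494064*25.6592 = -63.9957

-63.9957 N*m


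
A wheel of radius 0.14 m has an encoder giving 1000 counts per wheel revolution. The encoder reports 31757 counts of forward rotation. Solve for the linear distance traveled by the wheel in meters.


revs = 31757/1000 = 31.757000
d = revs * 2*pi*r = 31.757000 * 2*pi*0.14 = 27.9349

27.9349 m


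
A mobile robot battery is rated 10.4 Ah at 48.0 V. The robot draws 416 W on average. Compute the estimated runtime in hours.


E = 10.4*48.0 = 499.2000 Wh
t = E/P = 499.2000/416 = 1.2000

1.2000 hours
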